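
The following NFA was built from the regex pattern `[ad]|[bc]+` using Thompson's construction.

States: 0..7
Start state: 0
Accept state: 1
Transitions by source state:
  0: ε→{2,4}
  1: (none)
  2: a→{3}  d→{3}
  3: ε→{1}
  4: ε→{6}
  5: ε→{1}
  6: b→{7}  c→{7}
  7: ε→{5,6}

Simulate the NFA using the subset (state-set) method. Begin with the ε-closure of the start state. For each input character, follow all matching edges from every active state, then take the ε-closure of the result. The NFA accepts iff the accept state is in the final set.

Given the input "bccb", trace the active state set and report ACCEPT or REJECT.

Answer: ACCEPT

Derivation:
start: ε-closure({0}) = {0,2,4,6}
'b' @ 1: {1,5,6,7}  (accept∈set)
'c' @ 2: {1,5,6,7}  (accept∈set)
'c' @ 3: {1,5,6,7}  (accept∈set)
'b' @ 4: {1,5,6,7}  (accept∈set)
final: {1,5,6,7}; accept 1 in set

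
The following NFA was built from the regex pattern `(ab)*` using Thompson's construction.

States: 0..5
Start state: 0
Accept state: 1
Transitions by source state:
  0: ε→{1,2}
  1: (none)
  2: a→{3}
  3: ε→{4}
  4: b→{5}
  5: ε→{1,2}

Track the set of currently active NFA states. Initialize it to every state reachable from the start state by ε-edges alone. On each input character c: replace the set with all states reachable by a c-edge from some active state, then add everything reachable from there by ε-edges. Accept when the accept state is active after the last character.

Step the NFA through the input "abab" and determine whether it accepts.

Answer: ACCEPT

Derivation:
initial (ε-close {0}): {0,1,2}
'a' @ 1: {3,4}
'b' @ 2: {1,2,5}  ✓accept
'a' @ 3: {3,4}
'b' @ 4: {1,2,5}  ✓accept
final: {1,2,5}; accept 1 in set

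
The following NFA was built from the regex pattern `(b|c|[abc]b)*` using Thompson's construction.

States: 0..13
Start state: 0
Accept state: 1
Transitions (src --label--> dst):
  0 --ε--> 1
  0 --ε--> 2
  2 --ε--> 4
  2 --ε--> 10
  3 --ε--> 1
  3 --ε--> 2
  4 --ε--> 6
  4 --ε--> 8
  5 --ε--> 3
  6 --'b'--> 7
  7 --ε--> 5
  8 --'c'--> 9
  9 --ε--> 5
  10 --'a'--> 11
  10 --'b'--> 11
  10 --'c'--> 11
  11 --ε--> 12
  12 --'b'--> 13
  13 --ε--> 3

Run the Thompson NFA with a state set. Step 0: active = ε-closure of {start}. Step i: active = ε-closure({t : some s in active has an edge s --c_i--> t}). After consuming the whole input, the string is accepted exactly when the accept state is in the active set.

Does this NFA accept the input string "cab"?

Answer: ACCEPT

Derivation:
S₀ = ε-closure({0}) = {0,1,2,4,6,8,10}
'c' @ 1: {1,2,3,4,5,6,8,9,10,11,12}  [accepting]
'a' @ 2: {11,12}
'b' @ 3: {1,2,3,4,6,8,10,13}  [accepting]
final: {1,2,3,4,6,8,10,13}; accept 1 in set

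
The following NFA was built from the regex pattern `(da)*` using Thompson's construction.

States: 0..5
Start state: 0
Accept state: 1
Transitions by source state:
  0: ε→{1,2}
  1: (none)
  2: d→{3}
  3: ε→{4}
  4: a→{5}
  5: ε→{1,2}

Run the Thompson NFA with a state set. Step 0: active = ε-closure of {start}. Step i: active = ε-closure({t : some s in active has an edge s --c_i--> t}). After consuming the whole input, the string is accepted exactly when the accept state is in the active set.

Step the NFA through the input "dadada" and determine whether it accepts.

S₀ = ε-closure({0}) = {0,1,2}
'd' @ 1: {3,4}
'a' @ 2: {1,2,5}  (accept∈set)
'd' @ 3: {3,4}
'a' @ 4: {1,2,5}  (accept∈set)
'd' @ 5: {3,4}
'a' @ 6: {1,2,5}  (accept∈set)
after full input: {1,2,5}  (accept=1 in)

Answer: ACCEPT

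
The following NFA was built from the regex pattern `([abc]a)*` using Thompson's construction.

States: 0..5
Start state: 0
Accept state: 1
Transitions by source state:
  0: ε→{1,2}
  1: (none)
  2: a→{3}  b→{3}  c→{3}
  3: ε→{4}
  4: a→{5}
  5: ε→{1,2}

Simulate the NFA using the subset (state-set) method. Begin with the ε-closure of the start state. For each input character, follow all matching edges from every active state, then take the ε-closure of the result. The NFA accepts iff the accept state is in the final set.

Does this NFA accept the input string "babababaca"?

start: ε-closure({0}) = {0,1,2}
'b' @ 1: {3,4}
'a' @ 2: {1,2,5}  ✓accept
'b' @ 3: {3,4}
'a' @ 4: {1,2,5}  ✓accept
'b' @ 5: {3,4}
'a' @ 6: {1,2,5}  ✓accept
'b' @ 7: {3,4}
'a' @ 8: {1,2,5}  ✓accept
'c' @ 9: {3,4}
'a' @ 10: {1,2,5}  ✓accept
end set {1,2,5} — state 1 in

Answer: ACCEPT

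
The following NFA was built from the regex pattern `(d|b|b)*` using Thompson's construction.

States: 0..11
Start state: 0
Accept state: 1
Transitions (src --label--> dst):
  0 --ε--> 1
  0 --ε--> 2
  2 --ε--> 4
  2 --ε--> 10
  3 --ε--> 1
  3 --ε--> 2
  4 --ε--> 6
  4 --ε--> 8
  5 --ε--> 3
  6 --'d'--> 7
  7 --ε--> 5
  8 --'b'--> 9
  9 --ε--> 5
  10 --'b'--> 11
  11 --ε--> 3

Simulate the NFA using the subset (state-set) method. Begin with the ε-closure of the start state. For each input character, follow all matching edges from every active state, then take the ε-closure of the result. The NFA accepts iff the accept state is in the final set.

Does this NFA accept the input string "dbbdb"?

start: ε-closure({0}) = {0,1,2,4,6,8,10}
'd' @ 1: {1,2,3,4,5,6,7,8,10}  ✓accept
'b' @ 2: {1,2,3,4,5,6,8,9,10,11}  ✓accept
'b' @ 3: {1,2,3,4,5,6,8,9,10,11}  ✓accept
'd' @ 4: {1,2,3,4,5,6,7,8,10}  ✓accept
'b' @ 5: {1,2,3,4,5,6,8,9,10,11}  ✓accept
after full input: {1,2,3,4,5,6,8,9,10,11}  (accept=1 in)

Answer: ACCEPT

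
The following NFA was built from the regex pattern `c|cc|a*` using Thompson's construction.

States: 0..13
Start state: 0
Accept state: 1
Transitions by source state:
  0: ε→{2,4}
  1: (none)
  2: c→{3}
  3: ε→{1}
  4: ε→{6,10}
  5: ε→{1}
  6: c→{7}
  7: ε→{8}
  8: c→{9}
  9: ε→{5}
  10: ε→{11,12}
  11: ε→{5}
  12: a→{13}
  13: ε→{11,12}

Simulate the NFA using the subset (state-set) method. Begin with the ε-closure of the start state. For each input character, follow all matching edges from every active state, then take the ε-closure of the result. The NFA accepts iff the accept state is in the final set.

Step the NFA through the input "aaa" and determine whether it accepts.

S₀ = ε-closure({0}) = {0,1,2,4,5,6,10,11,12}
'a' @ 1: {1,5,11,12,13}  (accept∈set)
'a' @ 2: {1,5,11,12,13}  (accept∈set)
'a' @ 3: {1,5,11,12,13}  (accept∈set)
final: {1,5,11,12,13}; accept 1 in set

Answer: ACCEPT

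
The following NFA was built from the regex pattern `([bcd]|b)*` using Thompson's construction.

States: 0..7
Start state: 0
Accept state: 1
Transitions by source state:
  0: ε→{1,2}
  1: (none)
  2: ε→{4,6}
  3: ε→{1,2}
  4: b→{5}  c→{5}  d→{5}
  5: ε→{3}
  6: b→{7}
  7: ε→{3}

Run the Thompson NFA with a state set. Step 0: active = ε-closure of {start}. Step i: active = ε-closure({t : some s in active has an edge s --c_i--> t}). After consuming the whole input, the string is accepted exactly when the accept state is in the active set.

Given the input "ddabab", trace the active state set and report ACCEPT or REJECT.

Answer: REJECT

Steps:
initial (ε-close {0}): {0,1,2,4,6}
'd' @ 1: {1,2,3,4,5,6}  ✓accept
'd' @ 2: {1,2,3,4,5,6}  ✓accept
'a' @ 3: {}  — dead — no transitions
rest 'bab' ignored (set empty)
after full input: {}  (accept=1 not in)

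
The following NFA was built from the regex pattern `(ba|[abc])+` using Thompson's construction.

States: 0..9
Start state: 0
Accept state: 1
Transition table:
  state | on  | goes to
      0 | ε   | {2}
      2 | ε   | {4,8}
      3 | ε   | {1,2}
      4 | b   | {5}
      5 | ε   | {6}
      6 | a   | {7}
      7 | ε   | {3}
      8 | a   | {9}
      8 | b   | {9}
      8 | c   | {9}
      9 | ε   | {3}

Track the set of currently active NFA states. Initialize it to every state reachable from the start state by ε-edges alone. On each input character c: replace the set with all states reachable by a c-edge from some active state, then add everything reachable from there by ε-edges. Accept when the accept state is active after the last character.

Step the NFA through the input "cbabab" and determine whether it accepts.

initial (ε-close {0}): {0,2,4,8}
'c' @ 1: {1,2,3,4,8,9}  ✓accept
'b' @ 2: {1,2,3,4,5,6,8,9}  ✓accept
'a' @ 3: {1,2,3,4,7,8,9}  ✓accept
'b' @ 4: {1,2,3,4,5,6,8,9}  ✓accept
'a' @ 5: {1,2,3,4,7,8,9}  ✓accept
'b' @ 6: {1,2,3,4,5,6,8,9}  ✓accept
end set {1,2,3,4,5,6,8,9} — state 1 in

Answer: ACCEPT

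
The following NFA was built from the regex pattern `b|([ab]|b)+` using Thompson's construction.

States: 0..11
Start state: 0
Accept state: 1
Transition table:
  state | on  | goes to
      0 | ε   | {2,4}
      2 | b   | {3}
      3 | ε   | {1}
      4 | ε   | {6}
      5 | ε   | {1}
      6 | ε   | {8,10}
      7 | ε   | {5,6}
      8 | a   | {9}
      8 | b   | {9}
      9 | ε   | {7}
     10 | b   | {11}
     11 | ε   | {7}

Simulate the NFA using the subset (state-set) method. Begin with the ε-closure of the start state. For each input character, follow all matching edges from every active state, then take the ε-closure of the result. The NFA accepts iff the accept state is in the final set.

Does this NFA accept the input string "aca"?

Answer: REJECT

Derivation:
S₀ = ε-closure({0}) = {0,2,4,6,8,10}
'a' @ 1: {1,5,6,7,8,9,10}  (accept∈set)
'c' @ 2: {}  — state set empty
rest 'a' ignored (set empty)
final: {}; accept 1 not in set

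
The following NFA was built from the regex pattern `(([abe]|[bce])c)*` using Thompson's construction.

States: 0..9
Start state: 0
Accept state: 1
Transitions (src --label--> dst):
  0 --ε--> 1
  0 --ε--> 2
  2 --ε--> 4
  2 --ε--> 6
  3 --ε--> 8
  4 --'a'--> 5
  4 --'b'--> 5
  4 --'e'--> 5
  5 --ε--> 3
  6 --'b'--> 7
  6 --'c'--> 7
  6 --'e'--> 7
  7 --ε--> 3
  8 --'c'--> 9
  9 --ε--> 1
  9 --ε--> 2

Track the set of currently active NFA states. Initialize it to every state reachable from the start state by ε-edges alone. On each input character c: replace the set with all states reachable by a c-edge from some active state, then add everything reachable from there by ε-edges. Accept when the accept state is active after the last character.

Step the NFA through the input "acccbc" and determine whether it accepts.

Answer: ACCEPT

Steps:
S₀ = ε-closure({0}) = {0,1,2,4,6}
'a' @ 1: {3,5,8}
'c' @ 2: {1,2,4,6,9}  [accepting]
'c' @ 3: {3,7,8}
'c' @ 4: {1,2,4,6,9}  [accepting]
'b' @ 5: {3,5,7,8}
'c' @ 6: {1,2,4,6,9}  [accepting]
end set {1,2,4,6,9} — state 1 in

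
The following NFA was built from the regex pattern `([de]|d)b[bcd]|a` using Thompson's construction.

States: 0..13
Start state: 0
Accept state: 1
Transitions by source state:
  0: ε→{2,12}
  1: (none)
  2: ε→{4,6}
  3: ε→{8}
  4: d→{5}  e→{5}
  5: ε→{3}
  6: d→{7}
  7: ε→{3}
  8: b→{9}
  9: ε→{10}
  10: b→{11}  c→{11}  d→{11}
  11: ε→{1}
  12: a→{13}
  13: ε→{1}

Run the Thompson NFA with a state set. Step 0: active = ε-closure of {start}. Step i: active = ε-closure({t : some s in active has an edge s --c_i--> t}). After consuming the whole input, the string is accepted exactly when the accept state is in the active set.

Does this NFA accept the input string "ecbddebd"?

Answer: REJECT

Trace:
initial (ε-close {0}): {0,2,4,6,12}
'e' @ 1: {3,5,8}
'c' @ 2: {}  — dead — no transitions
rest 'bddebd' ignored (set empty)
end set {} — state 1 not in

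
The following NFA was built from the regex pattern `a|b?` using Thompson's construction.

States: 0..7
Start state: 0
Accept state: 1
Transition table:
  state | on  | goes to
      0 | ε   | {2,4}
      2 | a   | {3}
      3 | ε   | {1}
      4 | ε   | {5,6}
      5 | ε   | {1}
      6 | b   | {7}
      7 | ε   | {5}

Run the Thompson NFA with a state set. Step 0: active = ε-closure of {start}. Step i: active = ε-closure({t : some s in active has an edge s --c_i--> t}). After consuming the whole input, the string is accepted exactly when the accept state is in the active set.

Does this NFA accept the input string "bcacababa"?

S₀ = ε-closure({0}) = {0,1,2,4,5,6}
'b' @ 1: {1,5,7}  (accept∈set)
'c' @ 2: {}  — dead — no transitions
rest 'acababa' ignored (set empty)
after full input: {}  (accept=1 not in)

Answer: REJECT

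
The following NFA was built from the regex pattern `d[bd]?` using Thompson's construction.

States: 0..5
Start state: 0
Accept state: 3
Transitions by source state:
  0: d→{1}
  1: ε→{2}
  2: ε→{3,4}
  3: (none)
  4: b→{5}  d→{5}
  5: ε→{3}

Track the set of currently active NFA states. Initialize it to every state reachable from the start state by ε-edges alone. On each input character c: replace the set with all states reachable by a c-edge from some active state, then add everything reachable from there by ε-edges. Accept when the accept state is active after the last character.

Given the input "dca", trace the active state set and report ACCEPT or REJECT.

initial (ε-close {0}): {0}
'd' @ 1: {1,2,3,4}  [accepting]
'c' @ 2: {}  — no active states
rest 'a' ignored (set empty)
final: {}; accept 3 not in set

Answer: REJECT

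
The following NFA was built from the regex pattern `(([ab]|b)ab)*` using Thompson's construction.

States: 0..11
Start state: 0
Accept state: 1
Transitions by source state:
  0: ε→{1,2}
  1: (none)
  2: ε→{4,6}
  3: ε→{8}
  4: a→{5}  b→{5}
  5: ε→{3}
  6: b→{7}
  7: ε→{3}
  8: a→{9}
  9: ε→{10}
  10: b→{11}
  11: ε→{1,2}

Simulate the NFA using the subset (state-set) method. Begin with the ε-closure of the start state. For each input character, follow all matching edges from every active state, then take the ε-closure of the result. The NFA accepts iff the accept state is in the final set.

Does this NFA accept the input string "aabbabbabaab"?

Answer: ACCEPT

Trace:
initial (ε-close {0}): {0,1,2,4,6}
'a' @ 1: {3,5,8}
'a' @ 2: {9,10}
'b' @ 3: {1,2,4,6,11}  ✓accept
'b' @ 4: {3,5,7,8}
'a' @ 5: {9,10}
'b' @ 6: {1,2,4,6,11}  ✓accept
'b' @ 7: {3,5,7,8}
'a' @ 8: {9,10}
'b' @ 9: {1,2,4,6,11}  ✓accept
'a' @ 10: {3,5,8}
'a' @ 11: {9,10}
'b' @ 12: {1,2,4,6,11}  ✓accept
after full input: {1,2,4,6,11}  (accept=1 in)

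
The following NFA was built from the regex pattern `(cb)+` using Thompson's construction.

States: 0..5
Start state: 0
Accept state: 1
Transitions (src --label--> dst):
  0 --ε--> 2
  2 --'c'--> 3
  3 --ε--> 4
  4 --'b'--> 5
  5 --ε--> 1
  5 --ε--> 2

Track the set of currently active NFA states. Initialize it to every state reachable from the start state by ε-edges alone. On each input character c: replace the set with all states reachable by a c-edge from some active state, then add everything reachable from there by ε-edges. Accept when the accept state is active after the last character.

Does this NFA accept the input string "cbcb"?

start: ε-closure({0}) = {0,2}
'c' @ 1: {3,4}
'b' @ 2: {1,2,5}  (accept∈set)
'c' @ 3: {3,4}
'b' @ 4: {1,2,5}  (accept∈set)
after full input: {1,2,5}  (accept=1 in)

Answer: ACCEPT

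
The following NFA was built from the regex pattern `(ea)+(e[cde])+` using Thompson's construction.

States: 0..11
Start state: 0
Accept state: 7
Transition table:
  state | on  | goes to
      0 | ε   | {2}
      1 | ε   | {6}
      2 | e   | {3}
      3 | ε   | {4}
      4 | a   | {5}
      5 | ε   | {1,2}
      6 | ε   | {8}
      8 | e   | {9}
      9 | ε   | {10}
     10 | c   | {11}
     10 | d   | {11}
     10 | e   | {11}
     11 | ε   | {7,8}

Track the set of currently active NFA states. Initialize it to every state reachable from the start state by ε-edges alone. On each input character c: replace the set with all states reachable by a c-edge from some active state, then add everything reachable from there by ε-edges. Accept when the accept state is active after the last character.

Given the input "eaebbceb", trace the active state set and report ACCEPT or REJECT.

initial (ε-close {0}): {0,2}
'e' @ 1: {3,4}
'a' @ 2: {1,2,5,6,8}
'e' @ 3: {3,4,9,10}
'b' @ 4: {}  — no active states
rest 'bceb' ignored (set empty)
final: {}; accept 7 not in set

Answer: REJECT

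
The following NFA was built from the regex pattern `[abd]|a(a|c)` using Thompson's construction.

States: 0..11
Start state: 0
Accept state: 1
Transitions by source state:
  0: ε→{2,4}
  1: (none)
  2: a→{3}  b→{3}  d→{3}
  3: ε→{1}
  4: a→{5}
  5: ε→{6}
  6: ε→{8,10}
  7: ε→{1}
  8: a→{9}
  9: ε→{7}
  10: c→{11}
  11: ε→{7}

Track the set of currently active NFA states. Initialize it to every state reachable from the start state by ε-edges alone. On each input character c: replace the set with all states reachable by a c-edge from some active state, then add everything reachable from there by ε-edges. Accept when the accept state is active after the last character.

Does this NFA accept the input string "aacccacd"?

Answer: REJECT

Trace:
start: ε-closure({0}) = {0,2,4}
'a' @ 1: {1,3,5,6,8,10}  [accepting]
'a' @ 2: {1,7,9}  [accepting]
'c' @ 3: {}  — no active states
rest 'ccacd' ignored (set empty)
final: {}; accept 1 not in set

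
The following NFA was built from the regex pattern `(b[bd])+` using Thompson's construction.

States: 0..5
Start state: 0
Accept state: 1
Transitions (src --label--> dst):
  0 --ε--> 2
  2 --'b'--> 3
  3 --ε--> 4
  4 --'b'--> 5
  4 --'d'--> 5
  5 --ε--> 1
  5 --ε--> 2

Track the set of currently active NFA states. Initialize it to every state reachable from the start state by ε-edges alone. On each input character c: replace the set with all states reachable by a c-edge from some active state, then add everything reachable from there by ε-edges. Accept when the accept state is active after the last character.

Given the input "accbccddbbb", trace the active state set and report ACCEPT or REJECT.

Answer: REJECT

Trace:
start: ε-closure({0}) = {0,2}
'a' @ 1: {}  — state set empty
rest 'ccbccddbbb' ignored (set empty)
end set {} — state 1 not in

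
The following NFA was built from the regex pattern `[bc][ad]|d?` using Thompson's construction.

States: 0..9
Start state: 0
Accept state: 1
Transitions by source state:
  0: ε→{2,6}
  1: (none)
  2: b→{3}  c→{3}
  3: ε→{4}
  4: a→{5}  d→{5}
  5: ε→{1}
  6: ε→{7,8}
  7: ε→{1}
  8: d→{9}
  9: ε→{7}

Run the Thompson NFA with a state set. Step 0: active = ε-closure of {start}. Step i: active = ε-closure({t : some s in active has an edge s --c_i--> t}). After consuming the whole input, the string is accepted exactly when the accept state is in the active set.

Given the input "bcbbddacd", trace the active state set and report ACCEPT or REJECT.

Answer: REJECT

Derivation:
initial (ε-close {0}): {0,1,2,6,7,8}
'b' @ 1: {3,4}
'c' @ 2: {}  — dead — no transitions
rest 'bbddacd' ignored (set empty)
final: {}; accept 1 not in set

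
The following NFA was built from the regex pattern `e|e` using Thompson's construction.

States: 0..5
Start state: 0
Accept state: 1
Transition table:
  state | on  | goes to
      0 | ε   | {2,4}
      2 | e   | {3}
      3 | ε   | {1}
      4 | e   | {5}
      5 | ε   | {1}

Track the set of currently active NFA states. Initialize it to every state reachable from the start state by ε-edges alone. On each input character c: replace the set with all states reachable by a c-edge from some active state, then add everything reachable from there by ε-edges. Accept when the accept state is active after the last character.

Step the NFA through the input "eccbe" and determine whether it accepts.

start: ε-closure({0}) = {0,2,4}
'e' @ 1: {1,3,5}  (accept∈set)
'c' @ 2: {}  — no active states
rest 'cbe' ignored (set empty)
end set {} — state 1 not in

Answer: REJECT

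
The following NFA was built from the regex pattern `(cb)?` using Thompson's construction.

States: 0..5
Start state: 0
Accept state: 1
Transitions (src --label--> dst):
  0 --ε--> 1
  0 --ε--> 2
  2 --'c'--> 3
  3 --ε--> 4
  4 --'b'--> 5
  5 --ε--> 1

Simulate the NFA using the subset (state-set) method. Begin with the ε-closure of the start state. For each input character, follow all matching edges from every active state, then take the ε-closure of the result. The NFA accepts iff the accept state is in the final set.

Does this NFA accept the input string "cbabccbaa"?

Answer: REJECT

Trace:
start: ε-closure({0}) = {0,1,2}
'c' @ 1: {3,4}
'b' @ 2: {1,5}  [accepting]
'a' @ 3: {}  — no active states
rest 'bccbaa' ignored (set empty)
end set {} — state 1 not in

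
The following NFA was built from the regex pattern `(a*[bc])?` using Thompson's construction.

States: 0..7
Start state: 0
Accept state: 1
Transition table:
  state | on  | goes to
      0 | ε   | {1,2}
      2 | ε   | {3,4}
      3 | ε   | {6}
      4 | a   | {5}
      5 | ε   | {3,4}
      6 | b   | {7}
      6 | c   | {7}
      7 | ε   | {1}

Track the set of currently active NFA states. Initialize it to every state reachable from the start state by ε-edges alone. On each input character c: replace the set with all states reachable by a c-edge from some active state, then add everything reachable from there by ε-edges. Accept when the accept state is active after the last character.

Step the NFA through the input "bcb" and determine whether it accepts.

Answer: REJECT

Steps:
S₀ = ε-closure({0}) = {0,1,2,3,4,6}
'b' @ 1: {1,7}  ✓accept
'c' @ 2: {}  — no active states
rest 'b' ignored (set empty)
after full input: {}  (accept=1 not in)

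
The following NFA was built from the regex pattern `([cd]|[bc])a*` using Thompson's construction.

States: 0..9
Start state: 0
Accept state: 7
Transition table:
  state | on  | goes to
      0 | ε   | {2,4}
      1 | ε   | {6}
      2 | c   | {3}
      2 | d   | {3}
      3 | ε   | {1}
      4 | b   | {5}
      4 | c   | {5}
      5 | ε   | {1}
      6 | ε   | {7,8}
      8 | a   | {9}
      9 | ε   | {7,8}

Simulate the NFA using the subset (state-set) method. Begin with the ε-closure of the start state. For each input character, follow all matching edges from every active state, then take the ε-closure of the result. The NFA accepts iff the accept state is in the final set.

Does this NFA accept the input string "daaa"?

Answer: ACCEPT

Trace:
start: ε-closure({0}) = {0,2,4}
'd' @ 1: {1,3,6,7,8}  [accepting]
'a' @ 2: {7,8,9}  [accepting]
'a' @ 3: {7,8,9}  [accepting]
'a' @ 4: {7,8,9}  [accepting]
final: {7,8,9}; accept 7 in set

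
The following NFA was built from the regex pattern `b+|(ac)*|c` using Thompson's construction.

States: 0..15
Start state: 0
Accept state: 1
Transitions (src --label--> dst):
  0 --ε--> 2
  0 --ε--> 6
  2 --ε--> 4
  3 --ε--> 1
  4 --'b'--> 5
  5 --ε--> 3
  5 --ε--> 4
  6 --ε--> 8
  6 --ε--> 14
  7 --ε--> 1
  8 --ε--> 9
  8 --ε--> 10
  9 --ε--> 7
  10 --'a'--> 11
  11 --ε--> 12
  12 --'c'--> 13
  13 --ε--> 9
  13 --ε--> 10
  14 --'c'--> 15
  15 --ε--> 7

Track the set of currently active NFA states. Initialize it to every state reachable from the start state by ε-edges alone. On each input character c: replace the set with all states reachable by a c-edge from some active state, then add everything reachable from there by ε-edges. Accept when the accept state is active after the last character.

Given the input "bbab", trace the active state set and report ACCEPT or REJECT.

Answer: REJECT

Steps:
initial (ε-close {0}): {0,1,2,4,6,7,8,9,10,14}
'b' @ 1: {1,3,4,5}  ✓accept
'b' @ 2: {1,3,4,5}  ✓accept
'a' @ 3: {}  — no active states
rest 'b' ignored (set empty)
final: {}; accept 1 not in set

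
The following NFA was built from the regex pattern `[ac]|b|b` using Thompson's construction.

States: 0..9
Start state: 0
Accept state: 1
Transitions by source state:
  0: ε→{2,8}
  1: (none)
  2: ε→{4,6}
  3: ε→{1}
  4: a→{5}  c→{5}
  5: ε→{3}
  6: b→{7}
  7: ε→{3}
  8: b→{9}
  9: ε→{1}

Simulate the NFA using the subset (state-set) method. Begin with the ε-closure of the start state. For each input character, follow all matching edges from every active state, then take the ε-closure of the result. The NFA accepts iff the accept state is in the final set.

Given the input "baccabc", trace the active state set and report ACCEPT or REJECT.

Answer: REJECT

Trace:
S₀ = ε-closure({0}) = {0,2,4,6,8}
'b' @ 1: {1,3,7,9}  [accepting]
'a' @ 2: {}  — no active states
rest 'ccabc' ignored (set empty)
end set {} — state 1 not in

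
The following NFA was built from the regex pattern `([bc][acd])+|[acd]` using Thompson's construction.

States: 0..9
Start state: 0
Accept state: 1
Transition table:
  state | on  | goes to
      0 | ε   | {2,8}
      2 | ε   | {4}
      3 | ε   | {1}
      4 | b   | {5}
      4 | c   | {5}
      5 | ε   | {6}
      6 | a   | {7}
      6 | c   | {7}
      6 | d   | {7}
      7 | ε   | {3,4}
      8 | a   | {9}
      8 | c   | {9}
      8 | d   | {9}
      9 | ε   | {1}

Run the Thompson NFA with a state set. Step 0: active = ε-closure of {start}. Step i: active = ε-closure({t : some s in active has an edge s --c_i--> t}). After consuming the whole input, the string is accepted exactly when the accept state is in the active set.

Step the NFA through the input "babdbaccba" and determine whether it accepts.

Answer: ACCEPT

Derivation:
start: ε-closure({0}) = {0,2,4,8}
'b' @ 1: {5,6}
'a' @ 2: {1,3,4,7}  ✓accept
'b' @ 3: {5,6}
'd' @ 4: {1,3,4,7}  ✓accept
'b' @ 5: {5,6}
'a' @ 6: {1,3,4,7}  ✓accept
'c' @ 7: {5,6}
'c' @ 8: {1,3,4,7}  ✓accept
'b' @ 9: {5,6}
'a' @ 10: {1,3,4,7}  ✓accept
after full input: {1,3,4,7}  (accept=1 in)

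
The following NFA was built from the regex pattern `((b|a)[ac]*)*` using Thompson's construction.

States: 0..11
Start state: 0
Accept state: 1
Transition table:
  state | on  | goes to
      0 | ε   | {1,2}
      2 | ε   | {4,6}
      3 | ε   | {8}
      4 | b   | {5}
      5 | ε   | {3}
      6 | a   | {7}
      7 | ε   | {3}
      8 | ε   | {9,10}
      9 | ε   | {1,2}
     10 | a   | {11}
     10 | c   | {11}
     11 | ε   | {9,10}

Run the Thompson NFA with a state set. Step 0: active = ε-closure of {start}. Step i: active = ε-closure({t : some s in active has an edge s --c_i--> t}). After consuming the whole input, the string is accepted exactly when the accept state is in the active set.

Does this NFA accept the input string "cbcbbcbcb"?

S₀ = ε-closure({0}) = {0,1,2,4,6}
'c' @ 1: {}  — no active states
rest 'bcbbcbcb' ignored (set empty)
final: {}; accept 1 not in set

Answer: REJECT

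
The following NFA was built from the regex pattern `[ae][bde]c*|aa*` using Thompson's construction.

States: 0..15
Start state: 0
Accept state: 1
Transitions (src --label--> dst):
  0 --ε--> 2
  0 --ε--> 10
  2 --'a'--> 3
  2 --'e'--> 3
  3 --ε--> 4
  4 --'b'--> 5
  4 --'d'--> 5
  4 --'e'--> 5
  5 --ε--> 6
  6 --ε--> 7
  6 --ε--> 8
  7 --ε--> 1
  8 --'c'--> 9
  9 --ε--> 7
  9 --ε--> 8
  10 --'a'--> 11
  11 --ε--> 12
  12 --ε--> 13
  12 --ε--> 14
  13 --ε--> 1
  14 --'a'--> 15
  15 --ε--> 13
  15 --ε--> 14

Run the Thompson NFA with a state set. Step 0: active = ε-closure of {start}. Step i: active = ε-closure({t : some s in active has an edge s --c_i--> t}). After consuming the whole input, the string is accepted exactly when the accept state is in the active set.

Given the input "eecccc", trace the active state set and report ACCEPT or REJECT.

Answer: ACCEPT

Steps:
start: ε-closure({0}) = {0,2,10}
'e' @ 1: {3,4}
'e' @ 2: {1,5,6,7,8}  (accept∈set)
'c' @ 3: {1,7,8,9}  (accept∈set)
'c' @ 4: {1,7,8,9}  (accept∈set)
'c' @ 5: {1,7,8,9}  (accept∈set)
'c' @ 6: {1,7,8,9}  (accept∈set)
end set {1,7,8,9} — state 1 in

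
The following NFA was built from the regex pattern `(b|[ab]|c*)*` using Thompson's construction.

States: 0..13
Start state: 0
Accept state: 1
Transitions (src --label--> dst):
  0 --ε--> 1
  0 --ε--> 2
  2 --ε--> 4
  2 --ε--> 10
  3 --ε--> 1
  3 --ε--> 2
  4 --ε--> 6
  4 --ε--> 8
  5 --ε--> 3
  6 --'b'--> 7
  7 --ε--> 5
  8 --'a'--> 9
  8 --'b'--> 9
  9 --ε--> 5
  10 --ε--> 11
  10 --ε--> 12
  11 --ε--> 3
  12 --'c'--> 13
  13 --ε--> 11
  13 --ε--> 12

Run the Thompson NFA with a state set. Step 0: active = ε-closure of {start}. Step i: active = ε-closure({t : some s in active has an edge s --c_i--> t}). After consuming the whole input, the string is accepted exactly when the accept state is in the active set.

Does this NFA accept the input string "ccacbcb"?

start: ε-closure({0}) = {0,1,2,3,4,6,8,10,11,12}
'c' @ 1: {1,2,3,4,6,8,10,11,12,13}  [accepting]
'c' @ 2: {1,2,3,4,6,8,10,11,12,13}  [accepting]
'a' @ 3: {1,2,3,4,5,6,8,9,10,11,12}  [accepting]
'c' @ 4: {1,2,3,4,6,8,10,11,12,13}  [accepting]
'b' @ 5: {1,2,3,4,5,6,7,8,9,10,11,12}  [accepting]
'c' @ 6: {1,2,3,4,6,8,10,11,12,13}  [accepting]
'b' @ 7: {1,2,3,4,5,6,7,8,9,10,11,12}  [accepting]
final: {1,2,3,4,5,6,7,8,9,10,11,12}; accept 1 in set

Answer: ACCEPT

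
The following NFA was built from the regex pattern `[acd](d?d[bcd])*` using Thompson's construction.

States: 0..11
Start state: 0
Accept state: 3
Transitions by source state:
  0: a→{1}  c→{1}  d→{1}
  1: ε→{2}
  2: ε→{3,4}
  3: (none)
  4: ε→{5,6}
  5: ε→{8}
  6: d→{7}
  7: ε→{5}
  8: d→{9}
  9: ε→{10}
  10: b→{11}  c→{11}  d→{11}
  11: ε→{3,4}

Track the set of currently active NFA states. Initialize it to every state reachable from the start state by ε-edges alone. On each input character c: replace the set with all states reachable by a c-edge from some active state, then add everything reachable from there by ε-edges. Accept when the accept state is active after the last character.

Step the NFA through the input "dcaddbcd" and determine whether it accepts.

Answer: REJECT

Trace:
initial (ε-close {0}): {0}
'd' @ 1: {1,2,3,4,5,6,8}  (accept∈set)
'c' @ 2: {}  — no active states
rest 'addbcd' ignored (set empty)
end set {} — state 3 not in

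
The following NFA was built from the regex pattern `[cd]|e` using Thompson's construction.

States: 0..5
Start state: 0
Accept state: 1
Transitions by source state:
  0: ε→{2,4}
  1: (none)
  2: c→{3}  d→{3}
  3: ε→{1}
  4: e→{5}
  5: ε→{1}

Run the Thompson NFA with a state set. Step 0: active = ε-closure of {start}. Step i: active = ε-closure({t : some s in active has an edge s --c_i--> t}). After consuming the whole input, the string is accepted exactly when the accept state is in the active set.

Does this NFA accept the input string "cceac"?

Answer: REJECT

Steps:
start: ε-closure({0}) = {0,2,4}
'c' @ 1: {1,3}  ✓accept
'c' @ 2: {}  — dead — no transitions
rest 'eac' ignored (set empty)
after full input: {}  (accept=1 not in)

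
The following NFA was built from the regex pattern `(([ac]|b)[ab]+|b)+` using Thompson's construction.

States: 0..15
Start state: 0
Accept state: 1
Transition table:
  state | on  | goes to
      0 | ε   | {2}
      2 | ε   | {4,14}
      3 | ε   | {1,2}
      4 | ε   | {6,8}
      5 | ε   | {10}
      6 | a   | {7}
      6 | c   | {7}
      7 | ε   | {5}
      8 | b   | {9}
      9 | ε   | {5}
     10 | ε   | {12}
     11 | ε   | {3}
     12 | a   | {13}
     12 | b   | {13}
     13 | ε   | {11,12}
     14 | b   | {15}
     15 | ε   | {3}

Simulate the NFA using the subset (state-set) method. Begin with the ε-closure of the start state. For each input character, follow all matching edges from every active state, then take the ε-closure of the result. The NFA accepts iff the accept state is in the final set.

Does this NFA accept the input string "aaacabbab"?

S₀ = ε-closure({0}) = {0,2,4,6,8,14}
'a' @ 1: {5,7,10,12}
'a' @ 2: {1,2,3,4,6,8,11,12,13,14}  (accept∈set)
'a' @ 3: {1,2,3,4,5,6,7,8,10,11,12,13,14}  (accept∈set)
'c' @ 4: {5,7,10,12}
'a' @ 5: {1,2,3,4,6,8,11,12,13,14}  (accept∈set)
'b' @ 6: {1,2,3,4,5,6,8,9,10,11,12,13,14,15}  (accept∈set)
'b' @ 7: {1,2,3,4,5,6,8,9,10,11,12,13,14,15}  (accept∈set)
'a' @ 8: {1,2,3,4,5,6,7,8,10,11,12,13,14}  (accept∈set)
'b' @ 9: {1,2,3,4,5,6,8,9,10,11,12,13,14,15}  (accept∈set)
end set {1,2,3,4,5,6,8,9,10,11,12,13,14,15} — state 1 in

Answer: ACCEPT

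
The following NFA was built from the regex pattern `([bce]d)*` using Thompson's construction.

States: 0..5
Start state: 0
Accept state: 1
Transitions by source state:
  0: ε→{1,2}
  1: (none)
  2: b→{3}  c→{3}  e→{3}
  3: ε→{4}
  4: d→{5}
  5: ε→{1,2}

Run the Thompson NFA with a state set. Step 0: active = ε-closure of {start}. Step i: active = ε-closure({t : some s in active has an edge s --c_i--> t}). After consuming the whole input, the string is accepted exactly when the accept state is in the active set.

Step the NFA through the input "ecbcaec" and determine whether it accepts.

Answer: REJECT

Trace:
S₀ = ε-closure({0}) = {0,1,2}
'e' @ 1: {3,4}
'c' @ 2: {}  — state set empty
rest 'bcaec' ignored (set empty)
end set {} — state 1 not in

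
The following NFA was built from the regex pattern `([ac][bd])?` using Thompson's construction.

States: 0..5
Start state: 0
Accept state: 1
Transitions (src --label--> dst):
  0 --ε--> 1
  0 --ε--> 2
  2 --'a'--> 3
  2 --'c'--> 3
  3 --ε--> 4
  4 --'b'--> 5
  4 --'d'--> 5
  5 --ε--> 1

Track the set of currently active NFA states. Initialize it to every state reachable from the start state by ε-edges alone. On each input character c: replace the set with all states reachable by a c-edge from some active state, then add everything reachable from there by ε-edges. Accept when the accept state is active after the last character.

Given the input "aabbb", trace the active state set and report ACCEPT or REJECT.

initial (ε-close {0}): {0,1,2}
'a' @ 1: {3,4}
'a' @ 2: {}  — state set empty
rest 'bbb' ignored (set empty)
after full input: {}  (accept=1 not in)

Answer: REJECT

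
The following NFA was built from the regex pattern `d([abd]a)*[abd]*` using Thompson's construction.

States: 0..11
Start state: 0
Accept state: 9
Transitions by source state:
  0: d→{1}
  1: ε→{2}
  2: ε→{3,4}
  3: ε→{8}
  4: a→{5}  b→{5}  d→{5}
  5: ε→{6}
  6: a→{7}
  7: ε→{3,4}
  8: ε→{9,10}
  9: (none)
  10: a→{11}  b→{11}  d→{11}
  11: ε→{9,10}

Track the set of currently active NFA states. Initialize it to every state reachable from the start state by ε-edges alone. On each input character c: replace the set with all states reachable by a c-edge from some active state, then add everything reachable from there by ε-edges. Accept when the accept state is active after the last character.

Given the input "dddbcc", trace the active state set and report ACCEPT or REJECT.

initial (ε-close {0}): {0}
'd' @ 1: {1,2,3,4,8,9,10}  (accept∈set)
'd' @ 2: {5,6,9,10,11}  (accept∈set)
'd' @ 3: {9,10,11}  (accept∈set)
'b' @ 4: {9,10,11}  (accept∈set)
'c' @ 5: {}  — dead — no transitions
rest 'c' ignored (set empty)
final: {}; accept 9 not in set

Answer: REJECT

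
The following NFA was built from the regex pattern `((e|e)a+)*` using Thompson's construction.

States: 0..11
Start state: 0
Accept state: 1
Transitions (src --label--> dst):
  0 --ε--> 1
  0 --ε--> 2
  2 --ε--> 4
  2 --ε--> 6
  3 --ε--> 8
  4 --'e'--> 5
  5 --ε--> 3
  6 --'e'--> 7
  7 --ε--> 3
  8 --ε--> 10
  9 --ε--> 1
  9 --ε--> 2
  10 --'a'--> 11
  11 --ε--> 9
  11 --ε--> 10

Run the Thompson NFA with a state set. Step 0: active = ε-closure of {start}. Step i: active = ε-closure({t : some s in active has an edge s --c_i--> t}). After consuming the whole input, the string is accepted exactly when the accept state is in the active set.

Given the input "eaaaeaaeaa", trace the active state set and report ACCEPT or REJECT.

Answer: ACCEPT

Derivation:
S₀ = ε-closure({0}) = {0,1,2,4,6}
'e' @ 1: {3,5,7,8,10}
'a' @ 2: {1,2,4,6,9,10,11}  ✓accept
'a' @ 3: {1,2,4,6,9,10,11}  ✓accept
'a' @ 4: {1,2,4,6,9,10,11}  ✓accept
'e' @ 5: {3,5,7,8,10}
'a' @ 6: {1,2,4,6,9,10,11}  ✓accept
'a' @ 7: {1,2,4,6,9,10,11}  ✓accept
'e' @ 8: {3,5,7,8,10}
'a' @ 9: {1,2,4,6,9,10,11}  ✓accept
'a' @ 10: {1,2,4,6,9,10,11}  ✓accept
final: {1,2,4,6,9,10,11}; accept 1 in set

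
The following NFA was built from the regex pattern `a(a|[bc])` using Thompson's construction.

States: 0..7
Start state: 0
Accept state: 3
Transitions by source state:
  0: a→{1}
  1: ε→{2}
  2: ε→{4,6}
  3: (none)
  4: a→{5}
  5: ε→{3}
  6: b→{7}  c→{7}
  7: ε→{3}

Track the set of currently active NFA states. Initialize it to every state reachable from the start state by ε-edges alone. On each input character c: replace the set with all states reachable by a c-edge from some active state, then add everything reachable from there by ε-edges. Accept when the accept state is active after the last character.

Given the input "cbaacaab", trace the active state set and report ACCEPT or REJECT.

initial (ε-close {0}): {0}
'c' @ 1: {}  — dead — no transitions
rest 'baacaab' ignored (set empty)
final: {}; accept 3 not in set

Answer: REJECT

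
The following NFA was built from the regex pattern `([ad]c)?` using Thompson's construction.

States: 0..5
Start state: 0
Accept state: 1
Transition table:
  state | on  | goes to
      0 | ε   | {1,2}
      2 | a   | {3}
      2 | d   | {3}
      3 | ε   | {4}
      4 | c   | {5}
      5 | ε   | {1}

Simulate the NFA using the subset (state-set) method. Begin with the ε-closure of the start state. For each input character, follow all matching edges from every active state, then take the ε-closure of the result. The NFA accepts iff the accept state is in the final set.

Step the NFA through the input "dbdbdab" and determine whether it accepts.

Answer: REJECT

Trace:
initial (ε-close {0}): {0,1,2}
'd' @ 1: {3,4}
'b' @ 2: {}  — no active states
rest 'dbdab' ignored (set empty)
after full input: {}  (accept=1 not in)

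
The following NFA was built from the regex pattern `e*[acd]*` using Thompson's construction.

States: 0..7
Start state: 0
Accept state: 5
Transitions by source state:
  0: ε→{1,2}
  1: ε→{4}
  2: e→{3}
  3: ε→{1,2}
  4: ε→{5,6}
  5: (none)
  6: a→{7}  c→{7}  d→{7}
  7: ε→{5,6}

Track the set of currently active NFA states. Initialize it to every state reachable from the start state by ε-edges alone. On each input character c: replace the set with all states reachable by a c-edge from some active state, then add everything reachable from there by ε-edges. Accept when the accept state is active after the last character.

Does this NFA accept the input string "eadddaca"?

S₀ = ε-closure({0}) = {0,1,2,4,5,6}
'e' @ 1: {1,2,3,4,5,6}  ✓accept
'a' @ 2: {5,6,7}  ✓accept
'd' @ 3: {5,6,7}  ✓accept
'd' @ 4: {5,6,7}  ✓accept
'd' @ 5: {5,6,7}  ✓accept
'a' @ 6: {5,6,7}  ✓accept
'c' @ 7: {5,6,7}  ✓accept
'a' @ 8: {5,6,7}  ✓accept
final: {5,6,7}; accept 5 in set

Answer: ACCEPT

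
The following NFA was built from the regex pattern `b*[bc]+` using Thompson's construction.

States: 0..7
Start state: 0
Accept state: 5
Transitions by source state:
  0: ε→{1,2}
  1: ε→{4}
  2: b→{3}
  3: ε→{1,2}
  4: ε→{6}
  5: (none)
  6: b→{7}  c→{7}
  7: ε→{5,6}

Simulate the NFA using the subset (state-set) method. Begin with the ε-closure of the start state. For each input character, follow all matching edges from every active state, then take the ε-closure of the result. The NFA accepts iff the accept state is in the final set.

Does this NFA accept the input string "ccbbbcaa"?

Answer: REJECT

Trace:
S₀ = ε-closure({0}) = {0,1,2,4,6}
'c' @ 1: {5,6,7}  (accept∈set)
'c' @ 2: {5,6,7}  (accept∈set)
'b' @ 3: {5,6,7}  (accept∈set)
'b' @ 4: {5,6,7}  (accept∈set)
'b' @ 5: {5,6,7}  (accept∈set)
'c' @ 6: {5,6,7}  (accept∈set)
'a' @ 7: {}  — dead — no transitions
rest 'a' ignored (set empty)
after full input: {}  (accept=5 not in)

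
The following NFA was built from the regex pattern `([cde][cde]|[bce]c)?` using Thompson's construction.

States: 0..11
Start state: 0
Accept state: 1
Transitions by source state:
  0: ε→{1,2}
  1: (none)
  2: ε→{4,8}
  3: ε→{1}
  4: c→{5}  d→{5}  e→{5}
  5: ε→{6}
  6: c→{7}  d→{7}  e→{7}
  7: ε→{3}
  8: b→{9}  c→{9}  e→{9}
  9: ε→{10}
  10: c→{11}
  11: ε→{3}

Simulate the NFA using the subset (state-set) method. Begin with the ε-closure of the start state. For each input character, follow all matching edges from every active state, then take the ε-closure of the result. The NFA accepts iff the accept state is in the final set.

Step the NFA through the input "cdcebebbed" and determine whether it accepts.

start: ε-closure({0}) = {0,1,2,4,8}
'c' @ 1: {5,6,9,10}
'd' @ 2: {1,3,7}  (accept∈set)
'c' @ 3: {}  — no active states
rest 'ebebbed' ignored (set empty)
final: {}; accept 1 not in set

Answer: REJECT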